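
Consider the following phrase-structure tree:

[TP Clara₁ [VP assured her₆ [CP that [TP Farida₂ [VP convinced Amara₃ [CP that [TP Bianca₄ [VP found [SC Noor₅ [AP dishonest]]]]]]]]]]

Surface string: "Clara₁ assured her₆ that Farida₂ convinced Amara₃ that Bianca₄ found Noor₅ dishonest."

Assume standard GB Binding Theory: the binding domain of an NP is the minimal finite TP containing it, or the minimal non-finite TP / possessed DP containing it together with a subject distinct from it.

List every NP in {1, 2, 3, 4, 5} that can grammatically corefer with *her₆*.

*her* is a pronoun, so Principle B applies: it must be free in its binding domain.
Binding domain of *her₆*: the matrix TP, whose subject is Clara₁.
*Clara₁* c-commands the pronoun within its binding domain → coindexation would violate Principle B.
*Farida₂*: the pronoun c-commands this R-expression → coindexation would violate Principle C on *Farida₂*.
*Amara₃*: the pronoun c-commands this R-expression → coindexation would violate Principle C on *Amara₃*.
*Bianca₄*: the pronoun c-commands this R-expression → coindexation would violate Principle C on *Bianca₄*.
*Noor₅*: the pronoun c-commands this R-expression → coindexation would violate Principle C on *Noor₅*.

none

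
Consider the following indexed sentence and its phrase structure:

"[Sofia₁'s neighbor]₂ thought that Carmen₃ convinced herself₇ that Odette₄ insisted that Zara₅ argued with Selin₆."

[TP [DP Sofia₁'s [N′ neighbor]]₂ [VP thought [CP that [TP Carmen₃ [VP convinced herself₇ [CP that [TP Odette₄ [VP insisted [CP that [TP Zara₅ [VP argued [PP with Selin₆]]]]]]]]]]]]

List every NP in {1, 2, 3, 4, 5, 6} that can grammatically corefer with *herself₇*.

*herself* is an anaphor, so Principle A applies: it must be bound in its binding domain.
Binding domain of *herself₇*: the embedded TP, whose subject is Carmen₃.
*Sofia₁* does not c-command the anaphor → cannot bind it.
*[Sofia₁'s neighbor]₂* c-commands the anaphor but is outside its binding domain → cannot satisfy Principle A.
*Carmen₃* c-commands the anaphor within its binding domain → licit binder.
*Odette₄* does not c-command the anaphor → cannot bind it.
*Zara₅* does not c-command the anaphor → cannot bind it.
*Selin₆* does not c-command the anaphor → cannot bind it.

{3}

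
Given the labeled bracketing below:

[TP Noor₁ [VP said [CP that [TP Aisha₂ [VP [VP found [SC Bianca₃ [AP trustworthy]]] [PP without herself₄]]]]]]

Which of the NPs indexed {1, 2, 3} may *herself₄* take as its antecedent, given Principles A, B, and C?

{2}

*herself* is an anaphor, so Principle A applies: it must be bound in its binding domain.
Binding domain of *herself₄*: the embedded TP, whose subject is Aisha₂.
*Noor₁* c-commands the anaphor but is outside its binding domain → cannot satisfy Principle A.
*Aisha₂* c-commands the anaphor within its binding domain → licit binder.
*Bianca₃* does not c-command the anaphor → cannot bind it.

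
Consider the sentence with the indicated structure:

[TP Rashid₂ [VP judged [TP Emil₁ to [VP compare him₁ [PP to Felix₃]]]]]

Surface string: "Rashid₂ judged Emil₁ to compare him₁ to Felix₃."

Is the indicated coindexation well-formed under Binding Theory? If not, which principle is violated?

The two coindexed NPs are *Emil₁* and *him₁*.
*him₁* is a pronoun. Its binding domain is the embedded TP, whose subject is Emil₁.
*Emil₁* c-commands it within that domain and carries the same index.
The pronoun is locally bound → Principle B violation.

Principle B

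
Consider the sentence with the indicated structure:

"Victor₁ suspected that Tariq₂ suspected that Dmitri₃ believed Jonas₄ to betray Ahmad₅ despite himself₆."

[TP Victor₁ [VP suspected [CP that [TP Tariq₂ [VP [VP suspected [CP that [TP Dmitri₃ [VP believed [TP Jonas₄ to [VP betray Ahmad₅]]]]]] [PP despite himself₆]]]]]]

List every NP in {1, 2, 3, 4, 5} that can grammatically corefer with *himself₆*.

*himself* is an anaphor, so Principle A applies: it must be bound in its binding domain.
Binding domain of *himself₆*: the embedded TP, whose subject is Tariq₂.
*Victor₁* c-commands the anaphor but is outside its binding domain → cannot satisfy Principle A.
*Tariq₂* c-commands the anaphor within its binding domain → licit binder.
*Dmitri₃* does not c-command the anaphor → cannot bind it.
*Jonas₄* does not c-command the anaphor → cannot bind it.
*Ahmad₅* does not c-command the anaphor → cannot bind it.

{2}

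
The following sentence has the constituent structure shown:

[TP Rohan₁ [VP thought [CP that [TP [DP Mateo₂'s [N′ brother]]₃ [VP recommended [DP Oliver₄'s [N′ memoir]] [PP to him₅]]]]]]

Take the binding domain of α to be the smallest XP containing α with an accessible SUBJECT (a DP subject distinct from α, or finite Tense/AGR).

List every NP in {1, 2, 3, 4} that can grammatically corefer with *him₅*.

*him* is a pronoun, so Principle B applies: it must be free in its binding domain.
Binding domain of *him₅*: the embedded TP, whose subject is [Mateo₂'s brother]₃.
*Rohan₁* c-commands the pronoun but from outside its binding domain, and is not c-commanded by it → coindexation permitted.
*Mateo₂* and the pronoun do not c-command one another → neither Principle B nor Principle C is at stake; coindexation permitted.
*[Mateo₂'s brother]₃* c-commands the pronoun within its binding domain → coindexation would violate Principle B.
*Oliver₄* and the pronoun do not c-command one another → neither Principle B nor Principle C is at stake; coindexation permitted.

{1, 2, 4}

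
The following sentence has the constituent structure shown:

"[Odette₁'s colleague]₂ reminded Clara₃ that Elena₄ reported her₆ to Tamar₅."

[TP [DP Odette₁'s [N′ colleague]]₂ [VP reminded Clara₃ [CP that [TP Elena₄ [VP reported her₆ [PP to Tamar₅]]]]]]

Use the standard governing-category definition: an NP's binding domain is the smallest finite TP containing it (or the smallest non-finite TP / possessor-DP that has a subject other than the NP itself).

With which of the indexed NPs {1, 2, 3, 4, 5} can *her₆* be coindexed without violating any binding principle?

*her* is a pronoun, so Principle B applies: it must be free in its binding domain.
Binding domain of *her₆*: the embedded TP, whose subject is Elena₄.
*Odette₁* and the pronoun do not c-command one another → neither Principle B nor Principle C is at stake; coindexation permitted.
*[Odette₁'s colleague]₂* c-commands the pronoun but from outside its binding domain, and is not c-commanded by it → coindexation permitted.
*Clara₃* c-commands the pronoun but from outside its binding domain, and is not c-commanded by it → coindexation permitted.
*Elena₄* c-commands the pronoun within its binding domain → coindexation would violate Principle B.
*Tamar₅*: the pronoun c-commands this R-expression → coindexation would violate Principle C on *Tamar₅*.

{1, 2, 3}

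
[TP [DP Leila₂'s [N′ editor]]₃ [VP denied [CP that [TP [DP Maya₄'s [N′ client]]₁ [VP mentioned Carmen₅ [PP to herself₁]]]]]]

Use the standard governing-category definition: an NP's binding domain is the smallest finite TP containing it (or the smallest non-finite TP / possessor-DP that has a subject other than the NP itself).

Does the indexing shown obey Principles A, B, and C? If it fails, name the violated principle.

grammatical

The two coindexed NPs are *[Maya₄'s client]₁* and *herself₁*.
*herself₁* is an anaphor; its binding domain is the embedded TP, whose subject is [Maya₄'s client]₁. *[Maya₄'s client]₁* c-commands it within that domain and shares its index, so Principle A is satisfied.
*[Maya₄'s client]₁* is an R-expression; *herself₁* does not c-command it, and no other NP shares its index, so Principle C is satisfied.
All principles are respected.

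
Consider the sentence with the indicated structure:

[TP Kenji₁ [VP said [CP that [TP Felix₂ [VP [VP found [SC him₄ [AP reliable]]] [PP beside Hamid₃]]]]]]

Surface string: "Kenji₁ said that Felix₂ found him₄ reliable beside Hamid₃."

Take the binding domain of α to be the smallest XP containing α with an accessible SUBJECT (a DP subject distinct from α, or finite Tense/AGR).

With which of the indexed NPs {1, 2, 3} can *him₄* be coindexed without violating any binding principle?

{1, 3}

*him* is a pronoun, so Principle B applies: it must be free in its binding domain.
Binding domain of *him₄*: the embedded TP, whose subject is Felix₂.
*Kenji₁* c-commands the pronoun but from outside its binding domain, and is not c-commanded by it → coindexation permitted.
*Felix₂* c-commands the pronoun within its binding domain → coindexation would violate Principle B.
*Hamid₃* and the pronoun do not c-command one another → neither Principle B nor Principle C is at stake; coindexation permitted.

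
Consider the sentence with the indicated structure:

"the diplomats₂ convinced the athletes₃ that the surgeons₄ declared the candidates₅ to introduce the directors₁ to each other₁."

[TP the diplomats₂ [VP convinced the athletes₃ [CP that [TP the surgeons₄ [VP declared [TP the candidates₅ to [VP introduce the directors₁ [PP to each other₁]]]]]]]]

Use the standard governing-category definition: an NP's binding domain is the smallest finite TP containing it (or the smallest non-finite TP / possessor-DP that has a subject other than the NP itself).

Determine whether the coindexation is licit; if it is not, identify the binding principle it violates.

The two coindexed NPs are *the directors₁* and *each other₁*.
*each other₁* is an anaphor; its binding domain is the embedded TP, whose subject is the candidates₅. *the directors₁* c-commands it within that domain and shares its index, so Principle A is satisfied.
*the directors₁* is an R-expression; *each other₁* does not c-command it, and no other NP shares its index, so Principle C is satisfied.
All principles are respected.

grammatical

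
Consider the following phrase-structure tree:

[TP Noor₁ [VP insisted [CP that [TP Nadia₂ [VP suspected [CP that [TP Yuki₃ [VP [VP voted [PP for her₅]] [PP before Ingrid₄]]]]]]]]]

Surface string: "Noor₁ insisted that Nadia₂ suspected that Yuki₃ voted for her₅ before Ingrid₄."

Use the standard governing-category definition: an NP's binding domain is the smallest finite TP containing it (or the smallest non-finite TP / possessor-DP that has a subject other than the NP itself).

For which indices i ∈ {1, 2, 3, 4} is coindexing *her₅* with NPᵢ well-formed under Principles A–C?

*her* is a pronoun, so Principle B applies: it must be free in its binding domain.
Binding domain of *her₅*: the embedded TP, whose subject is Yuki₃.
*Noor₁* c-commands the pronoun but from outside its binding domain, and is not c-commanded by it → coindexation permitted.
*Nadia₂* c-commands the pronoun but from outside its binding domain, and is not c-commanded by it → coindexation permitted.
*Yuki₃* c-commands the pronoun within its binding domain → coindexation would violate Principle B.
*Ingrid₄* and the pronoun do not c-command one another → neither Principle B nor Principle C is at stake; coindexation permitted.

{1, 2, 4}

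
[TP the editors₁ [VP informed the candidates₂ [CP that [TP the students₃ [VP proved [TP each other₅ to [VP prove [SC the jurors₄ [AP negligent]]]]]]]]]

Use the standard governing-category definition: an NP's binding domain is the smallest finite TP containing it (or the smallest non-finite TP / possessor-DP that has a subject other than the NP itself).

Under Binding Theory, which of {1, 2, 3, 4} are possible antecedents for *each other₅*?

*each other* is an anaphor, so Principle A applies: it must be bound in its binding domain.
Binding domain of *each other₅*: the embedded TP, whose subject is the students₃.
*the editors₁* c-commands the anaphor but is outside its binding domain → cannot satisfy Principle A.
*the candidates₂* c-commands the anaphor but is outside its binding domain → cannot satisfy Principle A.
*the students₃* c-commands the anaphor within its binding domain → licit binder.
*the jurors₄* does not c-command the anaphor → cannot bind it.

{3}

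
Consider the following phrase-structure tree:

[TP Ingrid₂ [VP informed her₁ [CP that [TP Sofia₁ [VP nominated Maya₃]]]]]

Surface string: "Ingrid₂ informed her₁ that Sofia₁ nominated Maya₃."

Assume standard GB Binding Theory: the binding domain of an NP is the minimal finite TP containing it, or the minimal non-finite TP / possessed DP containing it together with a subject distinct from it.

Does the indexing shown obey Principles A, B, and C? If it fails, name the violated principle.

Principle C

The two coindexed NPs are *her₁* and *Sofia₁*.
*Sofia₁* is an R-expression. Principle C requires it to be free everywhere.
*her₁* c-commands it and carries the same index.
The R-expression is bound → Principle C violation.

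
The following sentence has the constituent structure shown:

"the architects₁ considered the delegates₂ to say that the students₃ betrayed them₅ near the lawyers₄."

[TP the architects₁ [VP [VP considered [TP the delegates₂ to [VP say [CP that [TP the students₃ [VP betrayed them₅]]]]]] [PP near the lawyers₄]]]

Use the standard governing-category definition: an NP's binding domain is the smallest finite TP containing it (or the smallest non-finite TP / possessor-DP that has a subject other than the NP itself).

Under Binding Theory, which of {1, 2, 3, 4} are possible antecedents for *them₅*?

*them* is a pronoun, so Principle B applies: it must be free in its binding domain.
Binding domain of *them₅*: the embedded TP, whose subject is the students₃.
*the architects₁* c-commands the pronoun but from outside its binding domain, and is not c-commanded by it → coindexation permitted.
*the delegates₂* c-commands the pronoun but from outside its binding domain, and is not c-commanded by it → coindexation permitted.
*the students₃* c-commands the pronoun within its binding domain → coindexation would violate Principle B.
*the lawyers₄* and the pronoun do not c-command one another → neither Principle B nor Principle C is at stake; coindexation permitted.

{1, 2, 4}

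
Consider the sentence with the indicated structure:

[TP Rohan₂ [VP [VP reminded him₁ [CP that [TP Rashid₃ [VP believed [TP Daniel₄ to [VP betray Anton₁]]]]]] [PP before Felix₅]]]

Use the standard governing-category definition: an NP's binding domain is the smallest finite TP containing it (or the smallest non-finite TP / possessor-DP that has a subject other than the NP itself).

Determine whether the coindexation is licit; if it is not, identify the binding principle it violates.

Principle C

The two coindexed NPs are *him₁* and *Anton₁*.
*Anton₁* is an R-expression. Principle C requires it to be free everywhere.
*him₁* c-commands it and carries the same index.
The R-expression is bound → Principle C violation.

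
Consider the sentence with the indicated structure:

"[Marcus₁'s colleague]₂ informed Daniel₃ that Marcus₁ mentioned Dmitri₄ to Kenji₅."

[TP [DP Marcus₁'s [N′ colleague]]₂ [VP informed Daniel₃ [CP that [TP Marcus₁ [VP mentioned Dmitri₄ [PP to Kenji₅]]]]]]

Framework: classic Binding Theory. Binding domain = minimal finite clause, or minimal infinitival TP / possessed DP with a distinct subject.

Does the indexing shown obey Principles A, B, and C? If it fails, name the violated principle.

The two coindexed NPs are *Marcus₁* and *Marcus₁*.
*Marcus₁* is an R-expression; no coindexed NP c-commands it, so Principle C holds.
*Marcus₁* is an R-expression; *Marcus₁* does not c-command it, and no other NP shares its index, so Principle C is satisfied.
All principles are respected.

grammatical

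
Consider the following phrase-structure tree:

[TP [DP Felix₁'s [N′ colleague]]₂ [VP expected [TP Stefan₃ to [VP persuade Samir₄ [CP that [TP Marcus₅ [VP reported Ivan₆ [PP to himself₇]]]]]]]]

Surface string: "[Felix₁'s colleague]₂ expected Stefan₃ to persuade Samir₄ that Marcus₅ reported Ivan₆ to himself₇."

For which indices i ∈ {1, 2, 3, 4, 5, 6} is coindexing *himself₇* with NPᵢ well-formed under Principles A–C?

*himself* is an anaphor, so Principle A applies: it must be bound in its binding domain.
Binding domain of *himself₇*: the embedded TP, whose subject is Marcus₅.
*Felix₁* does not c-command the anaphor → cannot bind it.
*[Felix₁'s colleague]₂* c-commands the anaphor but is outside its binding domain → cannot satisfy Principle A.
*Stefan₃* c-commands the anaphor but is outside its binding domain → cannot satisfy Principle A.
*Samir₄* c-commands the anaphor but is outside its binding domain → cannot satisfy Principle A.
*Marcus₅* c-commands the anaphor within its binding domain → licit binder.
*Ivan₆* c-commands the anaphor within its binding domain → licit binder.

{5, 6}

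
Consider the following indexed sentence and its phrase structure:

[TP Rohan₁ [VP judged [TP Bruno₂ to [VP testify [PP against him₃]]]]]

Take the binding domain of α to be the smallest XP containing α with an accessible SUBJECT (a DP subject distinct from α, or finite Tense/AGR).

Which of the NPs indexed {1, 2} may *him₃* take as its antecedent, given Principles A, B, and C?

*him* is a pronoun, so Principle B applies: it must be free in its binding domain.
Binding domain of *him₃*: the embedded TP, whose subject is Bruno₂.
*Rohan₁* c-commands the pronoun but from outside its binding domain, and is not c-commanded by it → coindexation permitted.
*Bruno₂* c-commands the pronoun within its binding domain → coindexation would violate Principle B.

{1}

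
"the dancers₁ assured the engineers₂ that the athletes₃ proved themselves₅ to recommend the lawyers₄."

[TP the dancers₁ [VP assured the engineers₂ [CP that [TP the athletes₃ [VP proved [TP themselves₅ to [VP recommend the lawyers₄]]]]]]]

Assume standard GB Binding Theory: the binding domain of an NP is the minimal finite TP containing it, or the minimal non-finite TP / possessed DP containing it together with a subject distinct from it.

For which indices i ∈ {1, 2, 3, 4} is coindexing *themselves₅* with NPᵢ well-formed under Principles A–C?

{3}

*themselves* is an anaphor, so Principle A applies: it must be bound in its binding domain.
Binding domain of *themselves₅*: the embedded TP, whose subject is the athletes₃.
*the dancers₁* c-commands the anaphor but is outside its binding domain → cannot satisfy Principle A.
*the engineers₂* c-commands the anaphor but is outside its binding domain → cannot satisfy Principle A.
*the athletes₃* c-commands the anaphor within its binding domain → licit binder.
*the lawyers₄* does not c-command the anaphor → cannot bind it.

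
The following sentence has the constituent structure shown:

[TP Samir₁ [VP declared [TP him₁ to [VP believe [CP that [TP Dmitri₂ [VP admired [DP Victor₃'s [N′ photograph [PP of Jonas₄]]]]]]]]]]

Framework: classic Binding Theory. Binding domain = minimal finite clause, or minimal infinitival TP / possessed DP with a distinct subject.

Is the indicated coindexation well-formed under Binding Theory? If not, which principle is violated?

Principle B

The two coindexed NPs are *Samir₁* and *him₁*.
*him₁* is a pronoun. Its binding domain is the matrix TP, whose subject is Samir₁.
*Samir₁* c-commands it within that domain and carries the same index.
The pronoun is locally bound → Principle B violation.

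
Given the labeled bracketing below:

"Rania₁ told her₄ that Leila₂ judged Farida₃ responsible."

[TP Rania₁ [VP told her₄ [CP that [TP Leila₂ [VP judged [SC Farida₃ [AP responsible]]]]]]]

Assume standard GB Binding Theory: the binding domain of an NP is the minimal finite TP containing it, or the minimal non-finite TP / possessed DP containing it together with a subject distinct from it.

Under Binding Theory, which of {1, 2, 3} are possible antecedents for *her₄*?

none

*her* is a pronoun, so Principle B applies: it must be free in its binding domain.
Binding domain of *her₄*: the matrix TP, whose subject is Rania₁.
*Rania₁* c-commands the pronoun within its binding domain → coindexation would violate Principle B.
*Leila₂*: the pronoun c-commands this R-expression → coindexation would violate Principle C on *Leila₂*.
*Farida₃*: the pronoun c-commands this R-expression → coindexation would violate Principle C on *Farida₃*.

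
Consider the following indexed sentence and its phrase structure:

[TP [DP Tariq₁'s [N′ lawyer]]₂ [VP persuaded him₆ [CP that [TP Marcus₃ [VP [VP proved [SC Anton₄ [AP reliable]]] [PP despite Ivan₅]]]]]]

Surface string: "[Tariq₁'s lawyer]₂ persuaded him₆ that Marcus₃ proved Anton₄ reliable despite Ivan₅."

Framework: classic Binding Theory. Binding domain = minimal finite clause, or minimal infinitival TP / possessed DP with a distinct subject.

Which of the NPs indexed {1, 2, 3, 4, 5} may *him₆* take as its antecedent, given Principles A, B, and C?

*him* is a pronoun, so Principle B applies: it must be free in its binding domain.
Binding domain of *him₆*: the matrix TP, whose subject is [Tariq₁'s lawyer]₂.
*Tariq₁* and the pronoun do not c-command one another → neither Principle B nor Principle C is at stake; coindexation permitted.
*[Tariq₁'s lawyer]₂* c-commands the pronoun within its binding domain → coindexation would violate Principle B.
*Marcus₃*: the pronoun c-commands this R-expression → coindexation would violate Principle C on *Marcus₃*.
*Anton₄*: the pronoun c-commands this R-expression → coindexation would violate Principle C on *Anton₄*.
*Ivan₅*: the pronoun c-commands this R-expression → coindexation would violate Principle C on *Ivan₅*.

{1}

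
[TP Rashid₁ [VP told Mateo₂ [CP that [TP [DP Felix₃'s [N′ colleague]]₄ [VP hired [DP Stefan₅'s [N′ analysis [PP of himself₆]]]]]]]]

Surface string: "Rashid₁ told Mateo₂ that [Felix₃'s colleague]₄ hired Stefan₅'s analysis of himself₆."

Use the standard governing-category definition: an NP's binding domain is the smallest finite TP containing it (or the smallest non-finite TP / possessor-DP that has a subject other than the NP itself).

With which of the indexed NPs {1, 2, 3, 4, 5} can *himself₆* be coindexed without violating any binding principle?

{5}

*himself* is an anaphor, so Principle A applies: it must be bound in its binding domain.
Binding domain of *himself₆*: the possessed DP, whose subject is Stefan₅.
*Rashid₁* c-commands the anaphor but is outside its binding domain → cannot satisfy Principle A.
*Mateo₂* c-commands the anaphor but is outside its binding domain → cannot satisfy Principle A.
*Felix₃* does not c-command the anaphor → cannot bind it.
*[Felix₃'s colleague]₄* c-commands the anaphor but is outside its binding domain → cannot satisfy Principle A.
*Stefan₅* c-commands the anaphor within its binding domain → licit binder.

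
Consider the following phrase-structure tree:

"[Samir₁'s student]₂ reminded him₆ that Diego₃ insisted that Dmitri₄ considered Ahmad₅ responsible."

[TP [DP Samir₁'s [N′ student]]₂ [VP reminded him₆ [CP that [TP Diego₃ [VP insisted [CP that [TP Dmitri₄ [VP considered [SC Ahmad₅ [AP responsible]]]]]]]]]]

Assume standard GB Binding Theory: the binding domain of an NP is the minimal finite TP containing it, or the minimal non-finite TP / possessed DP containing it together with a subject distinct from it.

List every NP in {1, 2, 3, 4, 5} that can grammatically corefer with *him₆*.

{1}

*him* is a pronoun, so Principle B applies: it must be free in its binding domain.
Binding domain of *him₆*: the matrix TP, whose subject is [Samir₁'s student]₂.
*Samir₁* and the pronoun do not c-command one another → neither Principle B nor Principle C is at stake; coindexation permitted.
*[Samir₁'s student]₂* c-commands the pronoun within its binding domain → coindexation would violate Principle B.
*Diego₃*: the pronoun c-commands this R-expression → coindexation would violate Principle C on *Diego₃*.
*Dmitri₄*: the pronoun c-commands this R-expression → coindexation would violate Principle C on *Dmitri₄*.
*Ahmad₅*: the pronoun c-commands this R-expression → coindexation would violate Principle C on *Ahmad₅*.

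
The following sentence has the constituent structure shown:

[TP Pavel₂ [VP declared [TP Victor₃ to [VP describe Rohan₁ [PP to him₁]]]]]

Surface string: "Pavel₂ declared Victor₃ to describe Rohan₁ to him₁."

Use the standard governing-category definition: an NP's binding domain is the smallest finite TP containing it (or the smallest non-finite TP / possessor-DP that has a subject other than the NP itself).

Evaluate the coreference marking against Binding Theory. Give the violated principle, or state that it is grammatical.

The two coindexed NPs are *Rohan₁* and *him₁*.
*him₁* is a pronoun. Its binding domain is the embedded TP, whose subject is Victor₃.
*Rohan₁* c-commands it within that domain and carries the same index.
The pronoun is locally bound → Principle B violation.

Principle B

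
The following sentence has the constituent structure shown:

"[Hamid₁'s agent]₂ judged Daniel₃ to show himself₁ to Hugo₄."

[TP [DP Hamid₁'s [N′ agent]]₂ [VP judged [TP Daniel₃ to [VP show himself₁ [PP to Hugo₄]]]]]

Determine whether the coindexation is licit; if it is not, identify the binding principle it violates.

The two coindexed NPs are *Hamid₁* and *himself₁*.
*himself₁* is an anaphor. Principle A requires it to be bound within its binding domain — the embedded TP, whose subject is Daniel₃.
Within that domain it is c-commanded by *Daniel₃*, which does not share its index.
*Hamid₁* does not c-command the anaphor at all.
The anaphor is unbound in its domain → Principle A violation.

Principle A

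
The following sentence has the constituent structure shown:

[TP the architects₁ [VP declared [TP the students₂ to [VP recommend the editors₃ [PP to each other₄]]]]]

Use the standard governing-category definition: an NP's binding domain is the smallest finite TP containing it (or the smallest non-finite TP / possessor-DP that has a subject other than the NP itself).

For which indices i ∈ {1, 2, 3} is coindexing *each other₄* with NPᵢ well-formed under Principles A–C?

*each other* is an anaphor, so Principle A applies: it must be bound in its binding domain.
Binding domain of *each other₄*: the embedded TP, whose subject is the students₂.
*the architects₁* c-commands the anaphor but is outside its binding domain → cannot satisfy Principle A.
*the students₂* c-commands the anaphor within its binding domain → licit binder.
*the editors₃* c-commands the anaphor within its binding domain → licit binder.

{2, 3}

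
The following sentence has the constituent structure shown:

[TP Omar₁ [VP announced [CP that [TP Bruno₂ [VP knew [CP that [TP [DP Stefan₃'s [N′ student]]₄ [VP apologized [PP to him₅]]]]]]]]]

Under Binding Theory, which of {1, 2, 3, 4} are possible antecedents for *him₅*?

*him* is a pronoun, so Principle B applies: it must be free in its binding domain.
Binding domain of *him₅*: the embedded TP, whose subject is [Stefan₃'s student]₄.
*Omar₁* c-commands the pronoun but from outside its binding domain, and is not c-commanded by it → coindexation permitted.
*Bruno₂* c-commands the pronoun but from outside its binding domain, and is not c-commanded by it → coindexation permitted.
*Stefan₃* and the pronoun do not c-command one another → neither Principle B nor Principle C is at stake; coindexation permitted.
*[Stefan₃'s student]₄* c-commands the pronoun within its binding domain → coindexation would violate Principle B.

{1, 2, 3}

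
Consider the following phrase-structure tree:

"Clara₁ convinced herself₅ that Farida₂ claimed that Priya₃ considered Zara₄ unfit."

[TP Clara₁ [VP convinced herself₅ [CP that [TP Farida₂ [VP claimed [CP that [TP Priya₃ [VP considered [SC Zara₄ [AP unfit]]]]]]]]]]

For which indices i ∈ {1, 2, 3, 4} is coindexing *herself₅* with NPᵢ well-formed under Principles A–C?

*herself* is an anaphor, so Principle A applies: it must be bound in its binding domain.
Binding domain of *herself₅*: the matrix TP, whose subject is Clara₁.
*Clara₁* c-commands the anaphor within its binding domain → licit binder.
*Farida₂* does not c-command the anaphor → cannot bind it.
*Priya₃* does not c-command the anaphor → cannot bind it.
*Zara₄* does not c-command the anaphor → cannot bind it.

{1}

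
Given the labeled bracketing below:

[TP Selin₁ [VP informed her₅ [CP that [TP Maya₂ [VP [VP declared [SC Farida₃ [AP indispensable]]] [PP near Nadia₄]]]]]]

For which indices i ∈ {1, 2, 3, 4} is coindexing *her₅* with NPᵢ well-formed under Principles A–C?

none

*her* is a pronoun, so Principle B applies: it must be free in its binding domain.
Binding domain of *her₅*: the matrix TP, whose subject is Selin₁.
*Selin₁* c-commands the pronoun within its binding domain → coindexation would violate Principle B.
*Maya₂*: the pronoun c-commands this R-expression → coindexation would violate Principle C on *Maya₂*.
*Farida₃*: the pronoun c-commands this R-expression → coindexation would violate Principle C on *Farida₃*.
*Nadia₄*: the pronoun c-commands this R-expression → coindexation would violate Principle C on *Nadia₄*.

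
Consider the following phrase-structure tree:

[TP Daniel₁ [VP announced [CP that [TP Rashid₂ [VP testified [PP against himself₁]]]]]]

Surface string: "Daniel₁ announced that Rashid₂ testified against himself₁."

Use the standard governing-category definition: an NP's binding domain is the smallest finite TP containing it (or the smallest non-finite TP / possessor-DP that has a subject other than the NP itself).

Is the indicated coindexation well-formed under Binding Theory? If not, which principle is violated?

Principle A

The two coindexed NPs are *Daniel₁* and *himself₁*.
*himself₁* is an anaphor. Principle A requires it to be bound within its binding domain — the embedded TP, whose subject is Rashid₂.
Within that domain it is c-commanded by *Rashid₂*, which does not share its index.
*Daniel₁* does c-command the anaphor, but from outside its binding domain.
The anaphor is unbound in its domain → Principle A violation.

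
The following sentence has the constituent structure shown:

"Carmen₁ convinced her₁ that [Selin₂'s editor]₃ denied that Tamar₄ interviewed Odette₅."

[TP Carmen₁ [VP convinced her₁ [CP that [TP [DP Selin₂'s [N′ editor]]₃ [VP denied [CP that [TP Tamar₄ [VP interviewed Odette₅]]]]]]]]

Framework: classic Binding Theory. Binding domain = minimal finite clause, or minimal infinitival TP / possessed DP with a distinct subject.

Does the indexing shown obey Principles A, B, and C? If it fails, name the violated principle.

Principle B

The two coindexed NPs are *Carmen₁* and *her₁*.
*her₁* is a pronoun. Its binding domain is the matrix TP, whose subject is Carmen₁.
*Carmen₁* c-commands it within that domain and carries the same index.
The pronoun is locally bound → Principle B violation.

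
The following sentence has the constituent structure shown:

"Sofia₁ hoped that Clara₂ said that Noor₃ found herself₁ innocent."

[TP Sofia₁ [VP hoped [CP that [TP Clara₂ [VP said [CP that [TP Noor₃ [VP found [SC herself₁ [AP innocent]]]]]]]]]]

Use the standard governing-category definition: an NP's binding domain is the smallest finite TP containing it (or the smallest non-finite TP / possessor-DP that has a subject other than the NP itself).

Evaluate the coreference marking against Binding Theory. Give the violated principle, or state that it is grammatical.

Principle A

The two coindexed NPs are *Sofia₁* and *herself₁*.
*herself₁* is an anaphor. Principle A requires it to be bound within its binding domain — the embedded TP, whose subject is Noor₃.
Within that domain it is c-commanded by *Noor₃*, which does not share its index.
*Sofia₁* does c-command the anaphor, but from outside its binding domain.
The anaphor is unbound in its domain → Principle A violation.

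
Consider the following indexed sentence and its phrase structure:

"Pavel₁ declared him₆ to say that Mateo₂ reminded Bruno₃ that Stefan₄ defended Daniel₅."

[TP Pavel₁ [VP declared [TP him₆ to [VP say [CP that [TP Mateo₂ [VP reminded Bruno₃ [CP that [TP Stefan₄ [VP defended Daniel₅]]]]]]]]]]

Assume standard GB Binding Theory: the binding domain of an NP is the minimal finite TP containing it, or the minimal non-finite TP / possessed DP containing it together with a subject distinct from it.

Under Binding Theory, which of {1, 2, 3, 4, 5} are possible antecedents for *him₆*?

*him* is a pronoun, so Principle B applies: it must be free in its binding domain.
Binding domain of *him₆*: the matrix TP, whose subject is Pavel₁.
*Pavel₁* c-commands the pronoun within its binding domain → coindexation would violate Principle B.
*Mateo₂*: the pronoun c-commands this R-expression → coindexation would violate Principle C on *Mateo₂*.
*Bruno₃*: the pronoun c-commands this R-expression → coindexation would violate Principle C on *Bruno₃*.
*Stefan₄*: the pronoun c-commands this R-expression → coindexation would violate Principle C on *Stefan₄*.
*Daniel₅*: the pronoun c-commands this R-expression → coindexation would violate Principle C on *Daniel₅*.

none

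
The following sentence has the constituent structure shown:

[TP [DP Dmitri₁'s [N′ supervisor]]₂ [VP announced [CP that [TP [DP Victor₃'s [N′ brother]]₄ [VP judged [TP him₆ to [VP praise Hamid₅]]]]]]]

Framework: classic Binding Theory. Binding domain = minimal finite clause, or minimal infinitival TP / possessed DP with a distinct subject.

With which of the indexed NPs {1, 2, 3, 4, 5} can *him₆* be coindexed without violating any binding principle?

{1, 2, 3}

*him* is a pronoun, so Principle B applies: it must be free in its binding domain.
Binding domain of *him₆*: the embedded TP, whose subject is [Victor₃'s brother]₄.
*Dmitri₁* and the pronoun do not c-command one another → neither Principle B nor Principle C is at stake; coindexation permitted.
*[Dmitri₁'s supervisor]₂* c-commands the pronoun but from outside its binding domain, and is not c-commanded by it → coindexation permitted.
*Victor₃* and the pronoun do not c-command one another → neither Principle B nor Principle C is at stake; coindexation permitted.
*[Victor₃'s brother]₄* c-commands the pronoun within its binding domain → coindexation would violate Principle B.
*Hamid₅*: the pronoun c-commands this R-expression → coindexation would violate Principle C on *Hamid₅*.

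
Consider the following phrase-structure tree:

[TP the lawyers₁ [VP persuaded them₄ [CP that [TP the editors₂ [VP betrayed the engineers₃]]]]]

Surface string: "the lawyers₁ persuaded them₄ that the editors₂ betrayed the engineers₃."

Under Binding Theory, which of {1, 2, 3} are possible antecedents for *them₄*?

none

*them* is a pronoun, so Principle B applies: it must be free in its binding domain.
Binding domain of *them₄*: the matrix TP, whose subject is the lawyers₁.
*the lawyers₁* c-commands the pronoun within its binding domain → coindexation would violate Principle B.
*the editors₂*: the pronoun c-commands this R-expression → coindexation would violate Principle C on *the editors₂*.
*the engineers₃*: the pronoun c-commands this R-expression → coindexation would violate Principle C on *the engineers₃*.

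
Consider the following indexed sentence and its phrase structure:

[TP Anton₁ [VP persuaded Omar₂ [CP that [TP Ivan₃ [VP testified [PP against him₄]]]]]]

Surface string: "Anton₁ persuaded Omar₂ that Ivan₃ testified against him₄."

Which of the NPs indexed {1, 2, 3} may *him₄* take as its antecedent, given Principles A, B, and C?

{1, 2}

*him* is a pronoun, so Principle B applies: it must be free in its binding domain.
Binding domain of *him₄*: the embedded TP, whose subject is Ivan₃.
*Anton₁* c-commands the pronoun but from outside its binding domain, and is not c-commanded by it → coindexation permitted.
*Omar₂* c-commands the pronoun but from outside its binding domain, and is not c-commanded by it → coindexation permitted.
*Ivan₃* c-commands the pronoun within its binding domain → coindexation would violate Principle B.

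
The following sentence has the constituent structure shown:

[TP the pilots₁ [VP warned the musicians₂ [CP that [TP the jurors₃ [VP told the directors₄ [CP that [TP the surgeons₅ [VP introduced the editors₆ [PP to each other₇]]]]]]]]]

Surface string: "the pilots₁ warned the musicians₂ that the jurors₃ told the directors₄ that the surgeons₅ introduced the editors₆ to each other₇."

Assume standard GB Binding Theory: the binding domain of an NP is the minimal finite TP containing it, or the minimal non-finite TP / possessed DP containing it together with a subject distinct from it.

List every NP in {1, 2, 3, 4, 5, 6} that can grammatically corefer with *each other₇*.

{5, 6}

*each other* is an anaphor, so Principle A applies: it must be bound in its binding domain.
Binding domain of *each other₇*: the embedded TP, whose subject is the surgeons₅.
*the pilots₁* c-commands the anaphor but is outside its binding domain → cannot satisfy Principle A.
*the musicians₂* c-commands the anaphor but is outside its binding domain → cannot satisfy Principle A.
*the jurors₃* c-commands the anaphor but is outside its binding domain → cannot satisfy Principle A.
*the directors₄* c-commands the anaphor but is outside its binding domain → cannot satisfy Principle A.
*the surgeons₅* c-commands the anaphor within its binding domain → licit binder.
*the editors₆* c-commands the anaphor within its binding domain → licit binder.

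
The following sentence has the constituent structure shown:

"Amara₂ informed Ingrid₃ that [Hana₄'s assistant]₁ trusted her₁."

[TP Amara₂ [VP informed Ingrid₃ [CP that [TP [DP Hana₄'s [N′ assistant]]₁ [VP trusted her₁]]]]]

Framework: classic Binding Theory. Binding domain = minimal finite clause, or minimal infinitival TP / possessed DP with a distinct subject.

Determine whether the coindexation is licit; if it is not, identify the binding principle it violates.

The two coindexed NPs are *[Hana₄'s assistant]₁* and *her₁*.
*her₁* is a pronoun. Its binding domain is the embedded TP, whose subject is [Hana₄'s assistant]₁.
*[Hana₄'s assistant]₁* c-commands it within that domain and carries the same index.
The pronoun is locally bound → Principle B violation.

Principle B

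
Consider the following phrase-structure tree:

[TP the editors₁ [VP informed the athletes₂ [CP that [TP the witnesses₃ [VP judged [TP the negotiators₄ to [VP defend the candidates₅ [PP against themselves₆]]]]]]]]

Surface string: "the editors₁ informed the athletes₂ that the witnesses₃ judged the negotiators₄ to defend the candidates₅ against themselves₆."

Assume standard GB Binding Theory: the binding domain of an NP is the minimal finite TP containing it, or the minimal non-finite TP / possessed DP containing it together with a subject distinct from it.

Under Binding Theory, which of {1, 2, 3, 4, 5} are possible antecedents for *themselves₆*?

*themselves* is an anaphor, so Principle A applies: it must be bound in its binding domain.
Binding domain of *themselves₆*: the embedded TP, whose subject is the negotiators₄.
*the editors₁* c-commands the anaphor but is outside its binding domain → cannot satisfy Principle A.
*the athletes₂* c-commands the anaphor but is outside its binding domain → cannot satisfy Principle A.
*the witnesses₃* c-commands the anaphor but is outside its binding domain → cannot satisfy Principle A.
*the negotiators₄* c-commands the anaphor within its binding domain → licit binder.
*the candidates₅* c-commands the anaphor within its binding domain → licit binder.

{4, 5}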